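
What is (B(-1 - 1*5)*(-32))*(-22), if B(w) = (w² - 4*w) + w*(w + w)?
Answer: 92928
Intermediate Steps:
B(w) = -4*w + 3*w² (B(w) = (w² - 4*w) + w*(2*w) = (w² - 4*w) + 2*w² = -4*w + 3*w²)
(B(-1 - 1*5)*(-32))*(-22) = (((-1 - 1*5)*(-4 + 3*(-1 - 1*5)))*(-32))*(-22) = (((-1 - 5)*(-4 + 3*(-1 - 5)))*(-32))*(-22) = (-6*(-4 + 3*(-6))*(-32))*(-22) = (-6*(-4 - 18)*(-32))*(-22) = (-6*(-22)*(-32))*(-22) = (132*(-32))*(-22) = -4224*(-22) = 92928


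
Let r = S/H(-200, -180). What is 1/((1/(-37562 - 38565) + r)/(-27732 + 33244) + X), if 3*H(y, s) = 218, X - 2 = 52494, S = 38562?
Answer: 5717213827/300131407488936 ≈ 1.9049e-5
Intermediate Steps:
X = 52496 (X = 2 + 52494 = 52496)
H(y, s) = 218/3 (H(y, s) = (1/3)*218 = 218/3)
r = 57843/109 (r = 38562/(218/3) = 38562*(3/218) = 57843/109 ≈ 530.67)
1/((1/(-37562 - 38565) + r)/(-27732 + 33244) + X) = 1/((1/(-37562 - 38565) + 57843/109)/(-27732 + 33244) + 52496) = 1/((1/(-76127) + 57843/109)/5512 + 52496) = 1/((-1/76127 + 57843/109)*(1/5512) + 52496) = 1/((4403413952/8297843)*(1/5512) + 52496) = 1/(550426744/5717213827 + 52496) = 1/(300131407488936/5717213827) = 5717213827/300131407488936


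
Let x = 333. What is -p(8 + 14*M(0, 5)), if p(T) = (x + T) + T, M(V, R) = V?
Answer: -349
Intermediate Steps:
p(T) = 333 + 2*T (p(T) = (333 + T) + T = 333 + 2*T)
-p(8 + 14*M(0, 5)) = -(333 + 2*(8 + 14*0)) = -(333 + 2*(8 + 0)) = -(333 + 2*8) = -(333 + 16) = -1*349 = -349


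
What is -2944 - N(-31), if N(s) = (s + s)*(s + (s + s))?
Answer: -8710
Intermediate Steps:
N(s) = 6*s² (N(s) = (2*s)*(s + 2*s) = (2*s)*(3*s) = 6*s²)
-2944 - N(-31) = -2944 - 6*(-31)² = -2944 - 6*961 = -2944 - 1*5766 = -2944 - 5766 = -8710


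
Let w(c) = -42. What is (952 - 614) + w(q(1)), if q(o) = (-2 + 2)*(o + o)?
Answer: 296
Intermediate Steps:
q(o) = 0 (q(o) = 0*(2*o) = 0)
(952 - 614) + w(q(1)) = (952 - 614) - 42 = 338 - 42 = 296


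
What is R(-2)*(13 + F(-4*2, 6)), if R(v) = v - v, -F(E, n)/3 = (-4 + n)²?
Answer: 0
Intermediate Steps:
F(E, n) = -3*(-4 + n)²
R(v) = 0
R(-2)*(13 + F(-4*2, 6)) = 0*(13 - 3*(-4 + 6)²) = 0*(13 - 3*2²) = 0*(13 - 3*4) = 0*(13 - 12) = 0*1 = 0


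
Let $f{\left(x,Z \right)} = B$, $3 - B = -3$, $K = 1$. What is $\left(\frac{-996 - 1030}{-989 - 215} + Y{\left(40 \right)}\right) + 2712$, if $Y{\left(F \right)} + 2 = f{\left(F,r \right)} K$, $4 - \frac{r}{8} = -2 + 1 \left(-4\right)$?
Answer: $\frac{1636045}{602} \approx 2717.7$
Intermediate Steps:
$r = 80$ ($r = 32 - 8 \left(-2 + 1 \left(-4\right)\right) = 32 - 8 \left(-2 - 4\right) = 32 - -48 = 32 + 48 = 80$)
$B = 6$ ($B = 3 - -3 = 3 + 3 = 6$)
$f{\left(x,Z \right)} = 6$
$Y{\left(F \right)} = 4$ ($Y{\left(F \right)} = -2 + 6 \cdot 1 = -2 + 6 = 4$)
$\left(\frac{-996 - 1030}{-989 - 215} + Y{\left(40 \right)}\right) + 2712 = \left(\frac{-996 - 1030}{-989 - 215} + 4\right) + 2712 = \left(- \frac{2026}{-1204} + 4\right) + 2712 = \left(\left(-2026\right) \left(- \frac{1}{1204}\right) + 4\right) + 2712 = \left(\frac{1013}{602} + 4\right) + 2712 = \frac{3421}{602} + 2712 = \frac{1636045}{602}$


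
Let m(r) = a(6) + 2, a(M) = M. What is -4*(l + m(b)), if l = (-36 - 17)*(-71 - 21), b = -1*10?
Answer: -19536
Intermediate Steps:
b = -10
m(r) = 8 (m(r) = 6 + 2 = 8)
l = 4876 (l = -53*(-92) = 4876)
-4*(l + m(b)) = -4*(4876 + 8) = -4*4884 = -19536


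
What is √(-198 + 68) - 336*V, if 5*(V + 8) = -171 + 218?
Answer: -2352/5 + I*√130 ≈ -470.4 + 11.402*I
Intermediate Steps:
V = 7/5 (V = -8 + (-171 + 218)/5 = -8 + (⅕)*47 = -8 + 47/5 = 7/5 ≈ 1.4000)
√(-198 + 68) - 336*V = √(-198 + 68) - 336*7/5 = √(-130) - 2352/5 = I*√130 - 2352/5 = -2352/5 + I*√130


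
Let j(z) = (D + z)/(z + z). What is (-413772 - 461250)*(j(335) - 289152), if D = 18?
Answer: 84759656608857/335 ≈ 2.5301e+11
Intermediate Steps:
j(z) = (18 + z)/(2*z) (j(z) = (18 + z)/(z + z) = (18 + z)/((2*z)) = (18 + z)*(1/(2*z)) = (18 + z)/(2*z))
(-413772 - 461250)*(j(335) - 289152) = (-413772 - 461250)*((½)*(18 + 335)/335 - 289152) = -875022*((½)*(1/335)*353 - 289152) = -875022*(353/670 - 289152) = -875022*(-193731487/670) = 84759656608857/335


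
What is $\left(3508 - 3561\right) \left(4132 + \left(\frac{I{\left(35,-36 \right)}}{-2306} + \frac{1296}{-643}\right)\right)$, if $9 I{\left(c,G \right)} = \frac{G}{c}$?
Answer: $- \frac{5679794405858}{25948265} \approx -2.1889 \cdot 10^{5}$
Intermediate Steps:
$I{\left(c,G \right)} = \frac{G}{9 c}$ ($I{\left(c,G \right)} = \frac{G \frac{1}{c}}{9} = \frac{G}{9 c}$)
$\left(3508 - 3561\right) \left(4132 + \left(\frac{I{\left(35,-36 \right)}}{-2306} + \frac{1296}{-643}\right)\right) = \left(3508 - 3561\right) \left(4132 + \left(\frac{\frac{1}{9} \left(-36\right) \frac{1}{35}}{-2306} + \frac{1296}{-643}\right)\right) = - 53 \left(4132 + \left(\frac{1}{9} \left(-36\right) \frac{1}{35} \left(- \frac{1}{2306}\right) + 1296 \left(- \frac{1}{643}\right)\right)\right) = - 53 \left(4132 - \frac{52298794}{25948265}\right) = \left(-53\right) \frac{107165932186}{25948265} = - \frac{5679794405858}{25948265}$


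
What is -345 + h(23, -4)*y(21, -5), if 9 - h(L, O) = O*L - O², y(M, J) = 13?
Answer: 1176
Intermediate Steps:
h(L, O) = 9 + O² - L*O (h(L, O) = 9 - (O*L - O²) = 9 - (L*O - O²) = 9 - (-O² + L*O) = 9 + (O² - L*O) = 9 + O² - L*O)
-345 + h(23, -4)*y(21, -5) = -345 + (9 + (-4)² - 1*23*(-4))*13 = -345 + (9 + 16 + 92)*13 = -345 + 117*13 = -345 + 1521 = 1176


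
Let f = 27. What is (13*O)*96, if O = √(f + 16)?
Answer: 1248*√43 ≈ 8183.7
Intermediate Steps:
O = √43 (O = √(27 + 16) = √43 ≈ 6.5574)
(13*O)*96 = (13*√43)*96 = 1248*√43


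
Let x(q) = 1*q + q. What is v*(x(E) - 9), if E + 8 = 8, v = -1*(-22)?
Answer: -198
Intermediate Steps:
v = 22
E = 0 (E = -8 + 8 = 0)
x(q) = 2*q (x(q) = q + q = 2*q)
v*(x(E) - 9) = 22*(2*0 - 9) = 22*(0 - 9) = 22*(-9) = -198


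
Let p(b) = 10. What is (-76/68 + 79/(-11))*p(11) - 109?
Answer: -35903/187 ≈ -191.99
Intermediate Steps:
(-76/68 + 79/(-11))*p(11) - 109 = (-76/68 + 79/(-11))*10 - 109 = (-76*1/68 + 79*(-1/11))*10 - 109 = (-19/17 - 79/11)*10 - 109 = -1552/187*10 - 109 = -15520/187 - 109 = -35903/187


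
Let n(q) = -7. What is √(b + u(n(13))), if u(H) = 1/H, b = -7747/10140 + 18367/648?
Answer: √7361541530/16380 ≈ 5.2381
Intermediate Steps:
b = 15101777/547560 (b = -7747*1/10140 + 18367*(1/648) = -7747/10140 + 18367/648 = 15101777/547560 ≈ 27.580)
√(b + u(n(13))) = √(15101777/547560 + 1/(-7)) = √(15101777/547560 - ⅐) = √(105164879/3832920) = √7361541530/16380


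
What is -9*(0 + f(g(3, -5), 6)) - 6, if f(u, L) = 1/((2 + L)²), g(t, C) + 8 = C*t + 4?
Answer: -393/64 ≈ -6.1406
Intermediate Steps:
g(t, C) = -4 + C*t (g(t, C) = -8 + (C*t + 4) = -8 + (4 + C*t) = -4 + C*t)
f(u, L) = (2 + L)⁻²
-9*(0 + f(g(3, -5), 6)) - 6 = -9*(0 + (2 + 6)⁻²) - 6 = -9*(0 + 8⁻²) - 6 = -9*(0 + 1/64) - 6 = -9*1/64 - 6 = -9/64 - 6 = -393/64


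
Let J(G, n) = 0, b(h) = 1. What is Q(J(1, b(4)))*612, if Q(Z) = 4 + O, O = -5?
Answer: -612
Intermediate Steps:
Q(Z) = -1 (Q(Z) = 4 - 5 = -1)
Q(J(1, b(4)))*612 = -1*612 = -612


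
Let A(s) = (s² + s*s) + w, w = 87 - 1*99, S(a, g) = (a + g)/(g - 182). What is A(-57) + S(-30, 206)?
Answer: 19480/3 ≈ 6493.3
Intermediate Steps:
S(a, g) = (a + g)/(-182 + g)
w = -12 (w = 87 - 99 = -12)
A(s) = -12 + 2*s² (A(s) = (s² + s*s) - 12 = (s² + s²) - 12 = 2*s² - 12 = -12 + 2*s²)
A(-57) + S(-30, 206) = (-12 + 2*(-57)²) + (-30 + 206)/(-182 + 206) = (-12 + 2*3249) + 176/24 = (-12 + 6498) + (1/24)*176 = 6486 + 22/3 = 19480/3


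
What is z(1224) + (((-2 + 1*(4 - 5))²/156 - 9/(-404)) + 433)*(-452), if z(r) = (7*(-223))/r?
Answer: -314597672825/1607112 ≈ -1.9575e+5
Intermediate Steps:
z(r) = -1561/r
z(1224) + (((-2 + 1*(4 - 5))²/156 - 9/(-404)) + 433)*(-452) = -1561/1224 + (((-2 + 1*(4 - 5))²/156 - 9/(-404)) + 433)*(-452) = -1561*1/1224 + (((-2 + 1*(-1))²*(1/156) - 9*(-1/404)) + 433)*(-452) = -1561/1224 + (((-2 - 1)²*(1/156) + 9/404) + 433)*(-452) = -1561/1224 + (((-3)²*(1/156) + 9/404) + 433)*(-452) = -1561/1224 + ((9*(1/156) + 9/404) + 433)*(-452) = -1561/1224 + ((3/52 + 9/404) + 433)*(-452) = -1561/1224 + (105/1313 + 433)*(-452) = -1561/1224 + (568634/1313)*(-452) = -1561/1224 - 257022568/1313 = -314597672825/1607112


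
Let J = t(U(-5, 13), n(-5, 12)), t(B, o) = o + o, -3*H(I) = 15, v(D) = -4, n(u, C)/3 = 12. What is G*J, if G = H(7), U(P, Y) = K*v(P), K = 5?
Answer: -360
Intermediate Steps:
n(u, C) = 36 (n(u, C) = 3*12 = 36)
H(I) = -5 (H(I) = -⅓*15 = -5)
U(P, Y) = -20 (U(P, Y) = 5*(-4) = -20)
G = -5
t(B, o) = 2*o
J = 72 (J = 2*36 = 72)
G*J = -5*72 = -360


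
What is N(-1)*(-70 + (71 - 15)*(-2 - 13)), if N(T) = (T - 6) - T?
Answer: 5460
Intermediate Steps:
N(T) = -6 (N(T) = (-6 + T) - T = -6)
N(-1)*(-70 + (71 - 15)*(-2 - 13)) = -6*(-70 + (71 - 15)*(-2 - 13)) = -6*(-70 + 56*(-15)) = -6*(-70 - 840) = -6*(-910) = 5460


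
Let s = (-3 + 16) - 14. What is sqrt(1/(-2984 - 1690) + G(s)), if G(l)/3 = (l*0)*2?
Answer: I*sqrt(4674)/4674 ≈ 0.014627*I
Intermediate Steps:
s = -1 (s = 13 - 14 = -1)
G(l) = 0 (G(l) = 3*((l*0)*2) = 3*(0*2) = 3*0 = 0)
sqrt(1/(-2984 - 1690) + G(s)) = sqrt(1/(-2984 - 1690) + 0) = sqrt(1/(-4674) + 0) = sqrt(-1/4674 + 0) = sqrt(-1/4674) = I*sqrt(4674)/4674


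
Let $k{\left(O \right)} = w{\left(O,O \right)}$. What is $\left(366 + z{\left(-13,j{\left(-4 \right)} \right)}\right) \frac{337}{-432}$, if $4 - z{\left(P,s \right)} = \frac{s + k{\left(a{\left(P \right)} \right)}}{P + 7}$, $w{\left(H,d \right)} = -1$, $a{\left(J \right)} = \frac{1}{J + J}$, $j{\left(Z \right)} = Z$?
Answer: $- \frac{746455}{2592} \approx -287.98$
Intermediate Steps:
$a{\left(J \right)} = \frac{1}{2 J}$
$k{\left(O \right)} = -1$
$z{\left(P,s \right)} = 4 - \frac{-1 + s}{7 + P}$ ($z{\left(P,s \right)} = 4 - \frac{s - 1}{P + 7} = 4 - \frac{-1 + s}{7 + P}$)
$\left(366 + z{\left(-13,j{\left(-4 \right)} \right)}\right) \frac{337}{-432} = \left(366 + \frac{29 - -4 + 4 \left(-13\right)}{7 - 13}\right) \frac{337}{-432} = \left(366 + \frac{29 + 4 - 52}{-6}\right) 337 \left(- \frac{1}{432}\right) = \left(366 - - \frac{19}{6}\right) \left(- \frac{337}{432}\right) = \left(366 + \frac{19}{6}\right) \left(- \frac{337}{432}\right) = \frac{2215}{6} \left(- \frac{337}{432}\right) = - \frac{746455}{2592}$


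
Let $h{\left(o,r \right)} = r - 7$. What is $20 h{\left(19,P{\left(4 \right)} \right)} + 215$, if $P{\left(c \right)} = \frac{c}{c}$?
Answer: $95$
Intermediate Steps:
$P{\left(c \right)} = 1$
$h{\left(o,r \right)} = -7 + r$ ($h{\left(o,r \right)} = r - 7 = -7 + r$)
$20 h{\left(19,P{\left(4 \right)} \right)} + 215 = 20 \left(-7 + 1\right) + 215 = 20 \left(-6\right) + 215 = -120 + 215 = 95$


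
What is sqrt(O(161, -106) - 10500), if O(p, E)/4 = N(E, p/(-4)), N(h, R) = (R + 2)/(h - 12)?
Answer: I*sqrt(146183946)/118 ≈ 102.46*I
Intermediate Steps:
N(h, R) = (2 + R)/(-12 + h)
O(p, E) = 4*(2 - p/4)/(-12 + E) (O(p, E) = 4*((2 + p/(-4))/(-12 + E)) = 4*((2 + p*(-1/4))/(-12 + E)) = 4*((2 - p/4)/(-12 + E)) = 4*(2 - p/4)/(-12 + E))
sqrt(O(161, -106) - 10500) = sqrt((8 - 1*161)/(-12 - 106) - 10500) = sqrt((8 - 161)/(-118) - 10500) = sqrt(-1/118*(-153) - 10500) = sqrt(153/118 - 10500) = sqrt(-1238847/118) = I*sqrt(146183946)/118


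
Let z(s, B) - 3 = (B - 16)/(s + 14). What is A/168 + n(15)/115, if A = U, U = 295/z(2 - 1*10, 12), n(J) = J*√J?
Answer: 295/392 + 3*√15/23 ≈ 1.2577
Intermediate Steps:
n(J) = J^(3/2)
z(s, B) = 3 + (-16 + B)/(14 + s) (z(s, B) = 3 + (B - 16)/(s + 14) = 3 + (-16 + B)/(14 + s))
U = 885/7 (U = 295/(((26 + 12 + 3*(2 - 1*10))/(14 + (2 - 1*10)))) = 295/(((26 + 12 + 3*(2 - 10))/(14 + (2 - 10)))) = 295/(((26 + 12 + 3*(-8))/(14 - 8))) = 295/(((26 + 12 - 24)/6)) = 295/(((⅙)*14)) = 295/(7/3) = 295*(3/7) = 885/7 ≈ 126.43)
A = 885/7 ≈ 126.43
A/168 + n(15)/115 = (885/7)/168 + 15^(3/2)/115 = (885/7)*(1/168) + (15*√15)*(1/115) = 295/392 + 3*√15/23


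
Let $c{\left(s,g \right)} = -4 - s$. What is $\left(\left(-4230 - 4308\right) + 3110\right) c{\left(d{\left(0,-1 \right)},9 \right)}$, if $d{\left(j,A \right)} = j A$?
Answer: $21712$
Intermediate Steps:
$d{\left(j,A \right)} = A j$
$\left(\left(-4230 - 4308\right) + 3110\right) c{\left(d{\left(0,-1 \right)},9 \right)} = \left(\left(-4230 - 4308\right) + 3110\right) \left(-4 - \left(-1\right) 0\right) = \left(-8538 + 3110\right) \left(-4 - 0\right) = - 5428 \left(-4 + 0\right) = \left(-5428\right) \left(-4\right) = 21712$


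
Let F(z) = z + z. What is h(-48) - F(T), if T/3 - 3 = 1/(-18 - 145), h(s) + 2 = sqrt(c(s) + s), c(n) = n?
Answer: -3254/163 + 4*I*sqrt(6) ≈ -19.963 + 9.798*I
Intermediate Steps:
h(s) = -2 + sqrt(2)*sqrt(s) (h(s) = -2 + sqrt(s + s) = -2 + sqrt(2*s) = -2 + sqrt(2)*sqrt(s))
T = 1464/163 (T = 9 + 3/(-18 - 145) = 9 + 3/(-163) = 9 + 3*(-1/163) = 9 - 3/163 = 1464/163 ≈ 8.9816)
F(z) = 2*z
h(-48) - F(T) = (-2 + sqrt(2)*sqrt(-48)) - 2*1464/163 = (-2 + sqrt(2)*(4*I*sqrt(3))) - 1*2928/163 = (-2 + 4*I*sqrt(6)) - 2928/163 = -3254/163 + 4*I*sqrt(6)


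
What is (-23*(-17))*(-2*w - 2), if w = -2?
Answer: 782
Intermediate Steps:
(-23*(-17))*(-2*w - 2) = (-23*(-17))*(-2*(-2) - 2) = 391*(4 - 2) = 391*2 = 782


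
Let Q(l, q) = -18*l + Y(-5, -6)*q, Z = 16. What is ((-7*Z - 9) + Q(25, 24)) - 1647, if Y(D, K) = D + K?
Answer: -2482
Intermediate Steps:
Q(l, q) = -18*l - 11*q (Q(l, q) = -18*l + (-5 - 6)*q = -18*l - 11*q)
((-7*Z - 9) + Q(25, 24)) - 1647 = ((-7*16 - 9) + (-18*25 - 11*24)) - 1647 = ((-112 - 9) + (-450 - 264)) - 1647 = (-121 - 714) - 1647 = -835 - 1647 = -2482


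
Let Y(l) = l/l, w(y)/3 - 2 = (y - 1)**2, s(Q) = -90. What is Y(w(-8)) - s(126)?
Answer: 91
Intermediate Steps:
w(y) = 6 + 3*(-1 + y)**2 (w(y) = 6 + 3*(y - 1)**2 = 6 + 3*(-1 + y)**2)
Y(l) = 1
Y(w(-8)) - s(126) = 1 - 1*(-90) = 1 + 90 = 91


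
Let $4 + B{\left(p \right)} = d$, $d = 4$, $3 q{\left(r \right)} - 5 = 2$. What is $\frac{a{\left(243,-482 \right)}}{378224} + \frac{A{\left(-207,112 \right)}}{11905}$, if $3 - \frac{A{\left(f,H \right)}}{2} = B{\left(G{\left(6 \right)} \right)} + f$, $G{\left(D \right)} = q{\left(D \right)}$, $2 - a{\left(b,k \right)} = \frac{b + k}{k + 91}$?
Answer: $\frac{12423681939}{352115575504} \approx 0.035283$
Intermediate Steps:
$q{\left(r \right)} = \frac{7}{3}$ ($q{\left(r \right)} = \frac{5}{3} + \frac{1}{3} \cdot 2 = \frac{5}{3} + \frac{2}{3} = \frac{7}{3}$)
$a{\left(b,k \right)} = 2 - \frac{b + k}{91 + k}$ ($a{\left(b,k \right)} = 2 - \frac{b + k}{k + 91} = 2 - \frac{b + k}{91 + k}$)
$G{\left(D \right)} = \frac{7}{3}$
$B{\left(p \right)} = 0$ ($B{\left(p \right)} = -4 + 4 = 0$)
$A{\left(f,H \right)} = 6 - 2 f$ ($A{\left(f,H \right)} = 6 - 2 \left(0 + f\right) = 6 - 2 f$)
$\frac{a{\left(243,-482 \right)}}{378224} + \frac{A{\left(-207,112 \right)}}{11905} = \frac{\frac{1}{91 - 482} \left(182 - 482 - 243\right)}{378224} + \frac{6 - -414}{11905} = \frac{182 - 482 - 243}{-391} \cdot \frac{1}{378224} + \left(6 + 414\right) \frac{1}{11905} = \left(- \frac{1}{391}\right) \left(-543\right) \frac{1}{378224} + 420 \cdot \frac{1}{11905} = \frac{543}{391} \cdot \frac{1}{378224} + \frac{84}{2381} = \frac{543}{147885584} + \frac{84}{2381} = \frac{12423681939}{352115575504}$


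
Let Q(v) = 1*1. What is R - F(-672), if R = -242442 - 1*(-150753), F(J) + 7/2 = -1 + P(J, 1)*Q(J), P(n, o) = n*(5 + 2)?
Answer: -173961/2 ≈ -86981.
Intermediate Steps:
P(n, o) = 7*n (P(n, o) = n*7 = 7*n)
Q(v) = 1
F(J) = -9/2 + 7*J (F(J) = -7/2 + (-1 + (7*J)*1) = -7/2 + (-1 + 7*J) = -9/2 + 7*J)
R = -91689 (R = -242442 + 150753 = -91689)
R - F(-672) = -91689 - (-9/2 + 7*(-672)) = -91689 - (-9/2 - 4704) = -91689 - 1*(-9417/2) = -91689 + 9417/2 = -173961/2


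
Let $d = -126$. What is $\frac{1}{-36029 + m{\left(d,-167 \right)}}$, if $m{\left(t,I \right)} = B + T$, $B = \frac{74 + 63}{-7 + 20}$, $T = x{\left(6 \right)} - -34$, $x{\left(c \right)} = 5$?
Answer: $- \frac{13}{467733} \approx -2.7794 \cdot 10^{-5}$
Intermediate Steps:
$T = 39$ ($T = 5 - -34 = 5 + 34 = 39$)
$B = \frac{137}{13} \approx 10.538$
$m{\left(t,I \right)} = \frac{644}{13}$ ($m{\left(t,I \right)} = \frac{137}{13} + 39 = \frac{644}{13}$)
$\frac{1}{-36029 + m{\left(d,-167 \right)}} = \frac{1}{-36029 + \frac{644}{13}} = \frac{1}{- \frac{467733}{13}} = - \frac{13}{467733}$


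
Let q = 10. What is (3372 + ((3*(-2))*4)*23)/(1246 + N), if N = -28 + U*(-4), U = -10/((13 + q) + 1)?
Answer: 8460/3659 ≈ 2.3121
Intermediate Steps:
U = -5/12 (U = -10/((13 + 10) + 1) = -10/(23 + 1) = -10/24 = -10*1/24 = -5/12 ≈ -0.41667)
N = -79/3 (N = -28 - 5/12*(-4) = -28 + 5/3 = -79/3 ≈ -26.333)
(3372 + ((3*(-2))*4)*23)/(1246 + N) = (3372 + ((3*(-2))*4)*23)/(1246 - 79/3) = (3372 - 6*4*23)/(3659/3) = (3372 - 24*23)*(3/3659) = (3372 - 552)*(3/3659) = 2820*(3/3659) = 8460/3659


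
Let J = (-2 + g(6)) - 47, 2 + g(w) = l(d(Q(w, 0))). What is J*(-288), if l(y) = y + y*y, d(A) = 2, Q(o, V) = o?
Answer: 12960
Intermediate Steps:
l(y) = y + y²
g(w) = 4 (g(w) = -2 + 2*(1 + 2) = -2 + 2*3 = -2 + 6 = 4)
J = -45 (J = (-2 + 4) - 47 = 2 - 47 = -45)
J*(-288) = -45*(-288) = 12960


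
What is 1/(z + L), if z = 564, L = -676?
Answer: -1/112 ≈ -0.0089286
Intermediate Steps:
1/(z + L) = 1/(564 - 676) = 1/(-112) = -1/112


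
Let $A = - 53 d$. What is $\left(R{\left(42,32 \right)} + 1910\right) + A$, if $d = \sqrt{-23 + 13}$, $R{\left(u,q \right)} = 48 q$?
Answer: $3446 - 53 i \sqrt{10} \approx 3446.0 - 167.6 i$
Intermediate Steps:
$d = i \sqrt{10}$ ($d = \sqrt{-10} = i \sqrt{10} \approx 3.1623 i$)
$A = - 53 i \sqrt{10} \approx - 167.6 i$
$\left(R{\left(42,32 \right)} + 1910\right) + A = \left(48 \cdot 32 + 1910\right) - 53 i \sqrt{10} = \left(1536 + 1910\right) - 53 i \sqrt{10} = 3446 - 53 i \sqrt{10}$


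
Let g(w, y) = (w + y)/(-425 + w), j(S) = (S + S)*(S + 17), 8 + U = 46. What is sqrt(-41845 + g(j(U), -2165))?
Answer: 6*I*sqrt(655564422)/751 ≈ 204.56*I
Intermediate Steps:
U = 38 (U = -8 + 46 = 38)
j(S) = 2*S*(17 + S) (j(S) = (2*S)*(17 + S) = 2*S*(17 + S))
g(w, y) = (w + y)/(-425 + w)
sqrt(-41845 + g(j(U), -2165)) = sqrt(-41845 + (2*38*(17 + 38) - 2165)/(-425 + 2*38*(17 + 38))) = sqrt(-41845 + (2*38*55 - 2165)/(-425 + 2*38*55)) = sqrt(-41845 + (4180 - 2165)/(-425 + 4180)) = sqrt(-41845 + 2015/3755) = sqrt(-41845 + (1/3755)*2015) = sqrt(-41845 + 403/751) = sqrt(-31425192/751) = 6*I*sqrt(655564422)/751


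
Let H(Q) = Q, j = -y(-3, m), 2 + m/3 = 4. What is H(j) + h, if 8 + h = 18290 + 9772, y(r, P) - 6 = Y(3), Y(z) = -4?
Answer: 28052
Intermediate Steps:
m = 6 (m = -6 + 3*4 = -6 + 12 = 6)
y(r, P) = 2 (y(r, P) = 6 - 4 = 2)
h = 28054 (h = -8 + (18290 + 9772) = -8 + 28062 = 28054)
j = -2 (j = -1*2 = -2)
H(j) + h = -2 + 28054 = 28052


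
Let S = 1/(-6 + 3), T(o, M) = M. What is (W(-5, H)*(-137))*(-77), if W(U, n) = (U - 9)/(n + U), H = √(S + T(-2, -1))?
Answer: 2215290/79 + 295372*I*√3/79 ≈ 28042.0 + 6475.9*I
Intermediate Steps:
S = -⅓ (S = 1/(-3) = -⅓ ≈ -0.33333)
H = 2*I*√3/3 (H = √(-⅓ - 1) = √(-4/3) = 2*I*√3/3 ≈ 1.1547*I)
W(U, n) = (-9 + U)/(U + n)
(W(-5, H)*(-137))*(-77) = (((-9 - 5)/(-5 + 2*I*√3/3))*(-137))*(-77) = ((-14/(-5 + 2*I*√3/3))*(-137))*(-77) = (-14/(-5 + 2*I*√3/3)*(-137))*(-77) = (1918/(-5 + 2*I*√3/3))*(-77) = -147686/(-5 + 2*I*√3/3)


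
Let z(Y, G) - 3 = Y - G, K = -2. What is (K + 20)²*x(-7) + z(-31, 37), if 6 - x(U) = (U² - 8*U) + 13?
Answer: -36353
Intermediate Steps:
z(Y, G) = 3 + Y - G (z(Y, G) = 3 + (Y - G) = 3 + Y - G)
x(U) = -7 - U² + 8*U (x(U) = 6 - ((U² - 8*U) + 13) = 6 - (13 + U² - 8*U) = 6 + (-13 - U² + 8*U) = -7 - U² + 8*U)
(K + 20)²*x(-7) + z(-31, 37) = (-2 + 20)²*(-7 - 1*(-7)² + 8*(-7)) + (3 - 31 - 1*37) = 18²*(-7 - 1*49 - 56) + (3 - 31 - 37) = 324*(-7 - 49 - 56) - 65 = 324*(-112) - 65 = -36288 - 65 = -36353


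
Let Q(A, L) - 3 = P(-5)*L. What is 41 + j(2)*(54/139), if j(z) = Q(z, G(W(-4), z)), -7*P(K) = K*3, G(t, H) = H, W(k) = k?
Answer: 42647/973 ≈ 43.830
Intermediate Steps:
P(K) = -3*K/7 (P(K) = -K*3/7 = -3*K/7)
Q(A, L) = 3 + 15*L/7 (Q(A, L) = 3 + (-3/7*(-5))*L = 3 + 15*L/7)
j(z) = 3 + 15*z/7
41 + j(2)*(54/139) = 41 + (3 + (15/7)*2)*(54/139) = 41 + (3 + 30/7)*(54*(1/139)) = 41 + (51/7)*(54/139) = 41 + 2754/973 = 42647/973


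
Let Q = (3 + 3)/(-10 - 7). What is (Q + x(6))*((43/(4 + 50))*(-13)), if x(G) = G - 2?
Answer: -17329/459 ≈ -37.754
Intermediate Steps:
Q = -6/17 (Q = 6/(-17) = 6*(-1/17) = -6/17 ≈ -0.35294)
x(G) = -2 + G
(Q + x(6))*((43/(4 + 50))*(-13)) = (-6/17 + (-2 + 6))*((43/(4 + 50))*(-13)) = (-6/17 + 4)*((43/54)*(-13)) = 62*(((1/54)*43)*(-13))/17 = 62*((43/54)*(-13))/17 = (62/17)*(-559/54) = -17329/459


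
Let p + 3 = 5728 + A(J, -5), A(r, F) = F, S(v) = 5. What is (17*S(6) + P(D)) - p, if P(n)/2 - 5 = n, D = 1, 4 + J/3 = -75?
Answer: -5623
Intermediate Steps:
J = -237 (J = -12 + 3*(-75) = -12 - 225 = -237)
P(n) = 10 + 2*n
p = 5720 (p = -3 + (5728 - 5) = -3 + 5723 = 5720)
(17*S(6) + P(D)) - p = (17*5 + (10 + 2*1)) - 1*5720 = (85 + (10 + 2)) - 5720 = (85 + 12) - 5720 = 97 - 5720 = -5623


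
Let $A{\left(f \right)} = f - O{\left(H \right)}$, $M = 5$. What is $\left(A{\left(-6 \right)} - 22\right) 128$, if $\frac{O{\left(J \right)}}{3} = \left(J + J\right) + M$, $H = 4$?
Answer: $-8576$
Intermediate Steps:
$O{\left(J \right)} = 15 + 6 J$ ($O{\left(J \right)} = 3 \left(\left(J + J\right) + 5\right) = 3 \left(2 J + 5\right) = 3 \left(5 + 2 J\right) = 15 + 6 J$)
$A{\left(f \right)} = -39 + f$ ($A{\left(f \right)} = f - \left(15 + 6 \cdot 4\right) = f - \left(15 + 24\right) = f - 39 = -39 + f$)
$\left(A{\left(-6 \right)} - 22\right) 128 = \left(\left(-39 - 6\right) - 22\right) 128 = \left(-45 - 22\right) 128 = \left(-67\right) 128 = -8576$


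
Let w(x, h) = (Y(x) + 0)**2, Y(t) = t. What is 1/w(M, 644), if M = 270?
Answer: 1/72900 ≈ 1.3717e-5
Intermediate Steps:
w(x, h) = x**2 (w(x, h) = (x + 0)**2 = x**2)
1/w(M, 644) = 1/(270**2) = 1/72900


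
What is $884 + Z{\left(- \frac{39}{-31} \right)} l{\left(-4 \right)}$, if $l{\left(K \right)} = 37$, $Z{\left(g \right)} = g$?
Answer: $\frac{28847}{31} \approx 930.55$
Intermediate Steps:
$884 + Z{\left(- \frac{39}{-31} \right)} l{\left(-4 \right)} = 884 + - \frac{39}{-31} \cdot 37 = 884 + \left(-39\right) \left(- \frac{1}{31}\right) 37 = 884 + \frac{39}{31} \cdot 37 = 884 + \frac{1443}{31} = \frac{28847}{31}$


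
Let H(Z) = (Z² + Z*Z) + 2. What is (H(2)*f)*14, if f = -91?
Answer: -12740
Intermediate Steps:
H(Z) = 2 + 2*Z² (H(Z) = (Z² + Z²) + 2 = 2*Z² + 2 = 2 + 2*Z²)
(H(2)*f)*14 = ((2 + 2*2²)*(-91))*14 = ((2 + 2*4)*(-91))*14 = ((2 + 8)*(-91))*14 = (10*(-91))*14 = -910*14 = -12740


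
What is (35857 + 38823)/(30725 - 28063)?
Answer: 37340/1331 ≈ 28.054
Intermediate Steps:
(35857 + 38823)/(30725 - 28063) = 74680/2662 = 74680*(1/2662) = 37340/1331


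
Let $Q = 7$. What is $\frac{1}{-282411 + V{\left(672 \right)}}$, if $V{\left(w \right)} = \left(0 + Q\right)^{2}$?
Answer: $- \frac{1}{282362} \approx -3.5416 \cdot 10^{-6}$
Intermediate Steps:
$V{\left(w \right)} = 49$ ($V{\left(w \right)} = \left(0 + 7\right)^{2} = 7^{2} = 49$)
$\frac{1}{-282411 + V{\left(672 \right)}} = \frac{1}{-282411 + 49} = \frac{1}{-282362} = - \frac{1}{282362}$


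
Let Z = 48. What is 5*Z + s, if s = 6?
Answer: 246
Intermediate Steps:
5*Z + s = 5*48 + 6 = 240 + 6 = 246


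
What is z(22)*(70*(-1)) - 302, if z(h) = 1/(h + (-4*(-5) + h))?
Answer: -9699/32 ≈ -303.09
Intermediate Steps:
z(h) = 1/(20 + 2*h) (z(h) = 1/(h + (20 + h)) = 1/(20 + 2*h))
z(22)*(70*(-1)) - 302 = (1/(2*(10 + 22)))*(70*(-1)) - 302 = ((1/2)/32)*(-70) - 302 = ((1/2)*(1/32))*(-70) - 302 = (1/64)*(-70) - 302 = -35/32 - 302 = -9699/32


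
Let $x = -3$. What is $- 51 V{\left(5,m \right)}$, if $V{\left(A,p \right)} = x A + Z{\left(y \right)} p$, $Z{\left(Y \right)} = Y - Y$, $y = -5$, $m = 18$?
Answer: $765$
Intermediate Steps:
$Z{\left(Y \right)} = 0$
$V{\left(A,p \right)} = - 3 A$ ($V{\left(A,p \right)} = - 3 A + 0 p = - 3 A + 0 = - 3 A$)
$- 51 V{\left(5,m \right)} = - 51 \left(\left(-3\right) 5\right) = \left(-51\right) \left(-15\right) = 765$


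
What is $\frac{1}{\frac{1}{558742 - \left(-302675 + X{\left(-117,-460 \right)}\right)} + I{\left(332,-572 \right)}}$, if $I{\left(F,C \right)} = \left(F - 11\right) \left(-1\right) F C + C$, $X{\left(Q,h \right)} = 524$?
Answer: $\frac{860893}{52478842360517} \approx 1.6405 \cdot 10^{-8}$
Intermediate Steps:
$I{\left(F,C \right)} = C + C F \left(11 - F\right)$ ($I{\left(F,C \right)} = \left(-11 + F\right) \left(-1\right) F C + C = \left(11 - F\right) F C + C = F \left(11 - F\right) C + C = C F \left(11 - F\right) + C = C + C F \left(11 - F\right)$)
$\frac{1}{\frac{1}{558742 - \left(-302675 + X{\left(-117,-460 \right)}\right)} + I{\left(332,-572 \right)}} = \frac{1}{\frac{1}{558742 + \left(302675 - 524\right)} - 572 \left(1 - 332^{2} + 11 \cdot 332\right)} = \frac{1}{\frac{1}{558742 + \left(302675 - 524\right)} - 572 \left(1 - 110224 + 3652\right)} = \frac{1}{\frac{1}{558742 + 302151} - 572 \left(1 - 110224 + 3652\right)} = \frac{1}{\frac{1}{860893} - -60958612} = \frac{1}{\frac{1}{860893} + 60958612} = \frac{1}{\frac{52478842360517}{860893}} = \frac{860893}{52478842360517}$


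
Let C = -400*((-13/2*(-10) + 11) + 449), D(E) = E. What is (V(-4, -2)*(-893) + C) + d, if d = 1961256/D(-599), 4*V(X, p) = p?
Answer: -254967605/1198 ≈ -2.1283e+5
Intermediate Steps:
V(X, p) = p/4
d = -1961256/599 (d = 1961256/(-599) = 1961256*(-1/599) = -1961256/599 ≈ -3274.2)
C = -210000 (C = -400*((-13*½*(-10) + 11) + 449) = -400*((-13/2*(-10) + 11) + 449) = -400*((65 + 11) + 449) = -400*(76 + 449) = -400*525 = -210000)
(V(-4, -2)*(-893) + C) + d = (((¼)*(-2))*(-893) - 210000) - 1961256/599 = (-½*(-893) - 210000) - 1961256/599 = (893/2 - 210000) - 1961256/599 = -419107/2 - 1961256/599 = -254967605/1198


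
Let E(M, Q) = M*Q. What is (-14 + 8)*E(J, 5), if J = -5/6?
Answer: 25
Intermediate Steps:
J = -⅚ (J = -5*⅙ = -⅚ ≈ -0.83333)
(-14 + 8)*E(J, 5) = (-14 + 8)*(-⅚*5) = -6*(-25/6) = 25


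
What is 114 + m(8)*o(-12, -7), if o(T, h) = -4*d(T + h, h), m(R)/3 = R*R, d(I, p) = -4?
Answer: 3186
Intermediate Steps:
m(R) = 3*R² (m(R) = 3*(R*R) = 3*R²)
o(T, h) = 16 (o(T, h) = -4*(-4) = 16)
114 + m(8)*o(-12, -7) = 114 + (3*8²)*16 = 114 + (3*64)*16 = 114 + 192*16 = 114 + 3072 = 3186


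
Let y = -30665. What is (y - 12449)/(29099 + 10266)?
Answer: -43114/39365 ≈ -1.0952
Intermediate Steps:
(y - 12449)/(29099 + 10266) = (-30665 - 12449)/(29099 + 10266) = -43114/39365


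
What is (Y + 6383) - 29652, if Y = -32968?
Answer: -56237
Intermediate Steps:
(Y + 6383) - 29652 = (-32968 + 6383) - 29652 = -26585 - 29652 = -56237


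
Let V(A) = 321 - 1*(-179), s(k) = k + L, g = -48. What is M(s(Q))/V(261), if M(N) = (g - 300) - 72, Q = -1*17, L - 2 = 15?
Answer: -21/25 ≈ -0.84000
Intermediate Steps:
L = 17 (L = 2 + 15 = 17)
Q = -17
s(k) = 17 + k (s(k) = k + 17 = 17 + k)
M(N) = -420 (M(N) = (-48 - 300) - 72 = -348 - 72 = -420)
V(A) = 500 (V(A) = 321 + 179 = 500)
M(s(Q))/V(261) = -420/500 = -420*1/500 = -21/25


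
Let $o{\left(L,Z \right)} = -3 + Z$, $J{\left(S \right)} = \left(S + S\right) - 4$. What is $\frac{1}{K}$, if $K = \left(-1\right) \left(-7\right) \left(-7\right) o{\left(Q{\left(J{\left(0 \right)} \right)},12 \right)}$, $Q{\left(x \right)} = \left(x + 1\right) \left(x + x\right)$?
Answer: $- \frac{1}{441} \approx -0.0022676$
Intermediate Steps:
$J{\left(S \right)} = -4 + 2 S$ ($J{\left(S \right)} = 2 S - 4 = -4 + 2 S$)
$Q{\left(x \right)} = 2 x \left(1 + x\right)$ ($Q{\left(x \right)} = \left(1 + x\right) 2 x = 2 x \left(1 + x\right)$)
$K = -441$ ($K = \left(-1\right) \left(-7\right) \left(-7\right) \left(-3 + 12\right) = 7 \left(-7\right) 9 = \left(-49\right) 9 = -441$)
$\frac{1}{K} = \frac{1}{-441} = - \frac{1}{441}$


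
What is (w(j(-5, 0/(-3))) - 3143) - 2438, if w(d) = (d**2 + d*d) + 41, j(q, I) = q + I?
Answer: -5490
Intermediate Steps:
j(q, I) = I + q
w(d) = 41 + 2*d**2 (w(d) = (d**2 + d**2) + 41 = 2*d**2 + 41 = 41 + 2*d**2)
(w(j(-5, 0/(-3))) - 3143) - 2438 = ((41 + 2*(0/(-3) - 5)**2) - 3143) - 2438 = ((41 + 2*(0*(-1/3) - 5)**2) - 3143) - 2438 = ((41 + 2*(0 - 5)**2) - 3143) - 2438 = ((41 + 2*(-5)**2) - 3143) - 2438 = ((41 + 2*25) - 3143) - 2438 = ((41 + 50) - 3143) - 2438 = (91 - 3143) - 2438 = -3052 - 2438 = -5490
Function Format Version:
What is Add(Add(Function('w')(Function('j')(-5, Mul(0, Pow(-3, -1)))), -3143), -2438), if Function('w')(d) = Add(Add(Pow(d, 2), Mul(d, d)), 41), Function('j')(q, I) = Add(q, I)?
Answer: -5490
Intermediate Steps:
Function('j')(q, I) = Add(I, q)
Function('w')(d) = Add(41, Mul(2, Pow(d, 2))) (Function('w')(d) = Add(Add(Pow(d, 2), Pow(d, 2)), 41) = Add(Mul(2, Pow(d, 2)), 41) = Add(41, Mul(2, Pow(d, 2))))
Add(Add(Function('w')(Function('j')(-5, Mul(0, Pow(-3, -1)))), -3143), -2438) = Add(Add(Add(41, Mul(2, Pow(Add(Mul(0, Pow(-3, -1)), -5), 2))), -3143), -2438) = Add(Add(Add(41, Mul(2, Pow(Add(Mul(0, Rational(-1, 3)), -5), 2))), -3143), -2438) = Add(Add(Add(41, Mul(2, Pow(Add(0, -5), 2))), -3143), -2438) = Add(Add(Add(41, Mul(2, Pow(-5, 2))), -3143), -2438) = Add(Add(Add(41, Mul(2, 25)), -3143), -2438) = Add(Add(Add(41, 50), -3143), -2438) = Add(Add(91, -3143), -2438) = Add(-3052, -2438) = -5490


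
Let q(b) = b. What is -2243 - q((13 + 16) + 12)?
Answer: -2284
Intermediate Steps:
-2243 - q((13 + 16) + 12) = -2243 - ((13 + 16) + 12) = -2243 - (29 + 12) = -2243 - 1*41 = -2243 - 41 = -2284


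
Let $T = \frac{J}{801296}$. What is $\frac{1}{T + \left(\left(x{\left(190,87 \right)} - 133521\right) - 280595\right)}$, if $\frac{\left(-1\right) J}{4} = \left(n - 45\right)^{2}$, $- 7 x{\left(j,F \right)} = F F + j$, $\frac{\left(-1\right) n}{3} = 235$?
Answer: $- \frac{350567}{145564966626} \approx -2.4083 \cdot 10^{-6}$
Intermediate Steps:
$n = -705$ ($n = \left(-3\right) 235 = -705$)
$x{\left(j,F \right)} = - \frac{j}{7} - \frac{F^{2}}{7}$ ($x{\left(j,F \right)} = - \frac{F F + j}{7} = - \frac{F^{2} + j}{7} = - \frac{j + F^{2}}{7} = - \frac{j}{7} - \frac{F^{2}}{7}$)
$J = -2250000$ ($J = - 4 \left(-705 - 45\right)^{2} = - 4 \left(-750\right)^{2} = \left(-4\right) 562500 = -2250000$)
$T = - \frac{140625}{50081}$ ($T = - \frac{2250000}{801296} = \left(-2250000\right) \frac{1}{801296} = - \frac{140625}{50081} \approx -2.808$)
$\frac{1}{T + \left(\left(x{\left(190,87 \right)} - 133521\right) - 280595\right)} = \frac{1}{- \frac{140625}{50081} - \frac{2906571}{7}} = \frac{1}{- \frac{145564966626}{350567}} = - \frac{350567}{145564966626}$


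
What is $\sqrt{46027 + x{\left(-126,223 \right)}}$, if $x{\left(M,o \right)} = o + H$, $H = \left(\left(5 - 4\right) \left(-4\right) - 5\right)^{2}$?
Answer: $\sqrt{46331} \approx 215.25$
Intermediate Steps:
$H = 81$ ($H = \left(1 \left(-4\right) - 5\right)^{2} = \left(-4 - 5\right)^{2} = \left(-9\right)^{2} = 81$)
$x{\left(M,o \right)} = 81 + o$ ($x{\left(M,o \right)} = o + 81 = 81 + o$)
$\sqrt{46027 + x{\left(-126,223 \right)}} = \sqrt{46027 + \left(81 + 223\right)} = \sqrt{46027 + 304} = \sqrt{46331}$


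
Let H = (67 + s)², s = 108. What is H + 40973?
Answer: 71598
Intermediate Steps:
H = 30625 (H = (67 + 108)² = 175² = 30625)
H + 40973 = 30625 + 40973 = 71598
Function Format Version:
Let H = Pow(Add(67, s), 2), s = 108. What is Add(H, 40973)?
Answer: 71598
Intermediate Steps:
H = 30625 (H = Pow(Add(67, 108), 2) = Pow(175, 2) = 30625)
Add(H, 40973) = Add(30625, 40973) = 71598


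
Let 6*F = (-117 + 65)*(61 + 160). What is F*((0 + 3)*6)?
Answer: -34476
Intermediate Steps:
F = -5746/3 (F = ((-117 + 65)*(61 + 160))/6 = (-52*221)/6 = (⅙)*(-11492) = -5746/3 ≈ -1915.3)
F*((0 + 3)*6) = -5746*(0 + 3)*6/3 = -5746*6 = -5746/3*18 = -34476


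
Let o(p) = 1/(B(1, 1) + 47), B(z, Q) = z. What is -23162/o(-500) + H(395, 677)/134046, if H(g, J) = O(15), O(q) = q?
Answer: -49676375227/44682 ≈ -1.1118e+6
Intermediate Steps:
H(g, J) = 15
o(p) = 1/48 (o(p) = 1/(1 + 47) = 1/48)
-23162/o(-500) + H(395, 677)/134046 = -23162/1/48 + 15/134046 = -23162*48 + 15*(1/134046) = -1111776 + 5/44682 = -49676375227/44682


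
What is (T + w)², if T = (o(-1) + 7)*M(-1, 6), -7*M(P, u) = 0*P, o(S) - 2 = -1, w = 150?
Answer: 22500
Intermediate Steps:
o(S) = 1 (o(S) = 2 - 1 = 1)
M(P, u) = 0 (M(P, u) = -0*P = -⅐*0 = 0)
T = 0 (T = (1 + 7)*0 = 8*0 = 0)
(T + w)² = (0 + 150)² = 150² = 22500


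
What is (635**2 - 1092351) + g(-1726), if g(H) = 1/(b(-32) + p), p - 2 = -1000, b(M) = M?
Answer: -709799781/1030 ≈ -6.8913e+5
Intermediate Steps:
p = -998 (p = 2 - 1000 = -998)
g(H) = -1/1030 (g(H) = 1/(-32 - 998) = 1/(-1030) = -1/1030)
(635**2 - 1092351) + g(-1726) = (635**2 - 1092351) - 1/1030 = (403225 - 1092351) - 1/1030 = -689126 - 1/1030 = -709799781/1030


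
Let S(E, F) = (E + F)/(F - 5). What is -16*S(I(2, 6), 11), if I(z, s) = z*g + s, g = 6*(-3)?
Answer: 152/3 ≈ 50.667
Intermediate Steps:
g = -18
I(z, s) = s - 18*z (I(z, s) = z*(-18) + s = -18*z + s = s - 18*z)
S(E, F) = (E + F)/(-5 + F)
-16*S(I(2, 6), 11) = -16*((6 - 18*2) + 11)/(-5 + 11) = -16*((6 - 36) + 11)/6 = -8*(-30 + 11)/3 = -8*(-19)/3 = -16*(-19/6) = 152/3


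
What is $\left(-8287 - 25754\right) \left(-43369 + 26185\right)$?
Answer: $584960544$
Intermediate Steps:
$\left(-8287 - 25754\right) \left(-43369 + 26185\right) = \left(-8287 - 25754\right) \left(-17184\right) = \left(-34041\right) \left(-17184\right) = 584960544$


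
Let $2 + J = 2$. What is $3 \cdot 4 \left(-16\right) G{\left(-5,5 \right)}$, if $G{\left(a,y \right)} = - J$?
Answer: $0$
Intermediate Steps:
$J = 0$ ($J = -2 + 2 = 0$)
$G{\left(a,y \right)} = 0$ ($G{\left(a,y \right)} = \left(-1\right) 0 = 0$)
$3 \cdot 4 \left(-16\right) G{\left(-5,5 \right)} = 3 \cdot 4 \left(-16\right) 0 = 3 \left(\left(-64\right) 0\right) = 3 \cdot 0 = 0$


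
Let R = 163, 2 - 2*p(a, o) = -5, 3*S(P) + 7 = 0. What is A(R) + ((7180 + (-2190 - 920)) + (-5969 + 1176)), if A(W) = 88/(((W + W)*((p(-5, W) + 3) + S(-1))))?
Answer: -2945961/4075 ≈ -722.94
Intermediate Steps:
S(P) = -7/3 (S(P) = -7/3 + (1/3)*0 = -7/3 + 0 = -7/3)
p(a, o) = 7/2 (p(a, o) = 1 - 1/2*(-5) = 1 + 5/2 = 7/2)
A(W) = 264/(25*W) (A(W) = 88/(((W + W)*((7/2 + 3) - 7/3))) = 88/(((2*W)*(13/2 - 7/3))) = 88/(((2*W)*(25/6))) = 88/((25*W/3)) = 88*(3/(25*W)) = 264/(25*W))
A(R) + ((7180 + (-2190 - 920)) + (-5969 + 1176)) = (264/25)/163 + ((7180 + (-2190 - 920)) + (-5969 + 1176)) = (264/25)*(1/163) + ((7180 - 3110) - 4793) = 264/4075 + (4070 - 4793) = 264/4075 - 723 = -2945961/4075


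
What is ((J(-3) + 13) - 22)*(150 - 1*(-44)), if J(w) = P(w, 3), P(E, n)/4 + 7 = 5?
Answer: -3298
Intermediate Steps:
P(E, n) = -8 (P(E, n) = -28 + 4*5 = -28 + 20 = -8)
J(w) = -8
((J(-3) + 13) - 22)*(150 - 1*(-44)) = ((-8 + 13) - 22)*(150 - 1*(-44)) = (5 - 22)*(150 + 44) = -17*194 = -3298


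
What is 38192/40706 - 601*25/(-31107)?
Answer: 899823097/633120771 ≈ 1.4212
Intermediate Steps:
38192/40706 - 601*25/(-31107) = 38192*(1/40706) - 15025*(-1/31107) = 19096/20353 + 15025/31107 = 899823097/633120771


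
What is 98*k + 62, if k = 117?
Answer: 11528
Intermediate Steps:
98*k + 62 = 98*117 + 62 = 11466 + 62 = 11528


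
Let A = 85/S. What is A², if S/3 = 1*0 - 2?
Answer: 7225/36 ≈ 200.69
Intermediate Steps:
S = -6 (S = 3*(1*0 - 2) = 3*(0 - 2) = 3*(-2) = -6)
A = -85/6 (A = 85/(-6) = 85*(-⅙) = -85/6 ≈ -14.167)
A² = (-85/6)² = 7225/36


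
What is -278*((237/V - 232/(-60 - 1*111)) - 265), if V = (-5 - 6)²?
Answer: 1505235448/20691 ≈ 72748.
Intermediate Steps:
V = 121 (V = (-11)² = 121)
-278*((237/V - 232/(-60 - 1*111)) - 265) = -278*((237/121 - 232/(-60 - 1*111)) - 265) = -278*((237*(1/121) - 232/(-60 - 111)) - 265) = -278*((237/121 - 232/(-171)) - 265) = -278*((237/121 - 232*(-1/171)) - 265) = -278*((237/121 + 232/171) - 265) = -278*(68599/20691 - 265) = -278*(-5414516/20691) = 1505235448/20691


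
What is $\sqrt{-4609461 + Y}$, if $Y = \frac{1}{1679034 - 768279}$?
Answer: $\frac{i \sqrt{424825682440799530}}{303585} \approx 2147.0 i$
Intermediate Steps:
$Y = \frac{1}{910755} \approx 1.098 \cdot 10^{-6}$
$\sqrt{-4609461 + Y} = \sqrt{-4609461 + \frac{1}{910755}} = \sqrt{- \frac{4198089653054}{910755}} = \frac{i \sqrt{424825682440799530}}{303585}$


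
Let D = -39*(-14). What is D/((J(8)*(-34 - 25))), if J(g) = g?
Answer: -273/236 ≈ -1.1568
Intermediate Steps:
D = 546
D/((J(8)*(-34 - 25))) = 546/((8*(-34 - 25))) = 546/((8*(-59))) = 546/(-472) = 546*(-1/472) = -273/236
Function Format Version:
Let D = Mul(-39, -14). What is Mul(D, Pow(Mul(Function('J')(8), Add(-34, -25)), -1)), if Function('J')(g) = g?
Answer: Rational(-273, 236) ≈ -1.1568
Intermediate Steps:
D = 546
Mul(D, Pow(Mul(Function('J')(8), Add(-34, -25)), -1)) = Mul(546, Pow(Mul(8, Add(-34, -25)), -1)) = Mul(546, Pow(Mul(8, -59), -1)) = Mul(546, Pow(-472, -1)) = Mul(546, Rational(-1, 472)) = Rational(-273, 236)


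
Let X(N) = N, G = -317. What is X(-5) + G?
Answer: -322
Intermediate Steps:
X(-5) + G = -5 - 317 = -322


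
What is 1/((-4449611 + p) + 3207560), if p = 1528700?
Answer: 1/286649 ≈ 3.4886e-6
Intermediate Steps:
1/((-4449611 + p) + 3207560) = 1/((-4449611 + 1528700) + 3207560) = 1/(-2920911 + 3207560) = 1/286649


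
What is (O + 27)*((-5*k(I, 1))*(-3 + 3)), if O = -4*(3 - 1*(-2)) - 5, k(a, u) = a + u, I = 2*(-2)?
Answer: 0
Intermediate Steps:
I = -4
O = -25 (O = -4*(3 + 2) - 5 = -4*5 - 5 = -20 - 5 = -25)
(O + 27)*((-5*k(I, 1))*(-3 + 3)) = (-25 + 27)*((-5*(-4 + 1))*(-3 + 3)) = 2*(-5*(-3)*0) = 2*(15*0) = 2*0 = 0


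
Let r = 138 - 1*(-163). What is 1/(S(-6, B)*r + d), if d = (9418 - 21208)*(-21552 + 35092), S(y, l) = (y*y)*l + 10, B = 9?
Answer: -1/159536066 ≈ -6.2682e-9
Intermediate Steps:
r = 301 (r = 138 + 163 = 301)
S(y, l) = 10 + l*y² (S(y, l) = y²*l + 10 = l*y² + 10 = 10 + l*y²)
d = -159636600 (d = -11790*13540 = -159636600)
1/(S(-6, B)*r + d) = 1/((10 + 9*(-6)²)*301 - 159636600) = 1/((10 + 9*36)*301 - 159636600) = 1/((10 + 324)*301 - 159636600) = 1/(334*301 - 159636600) = 1/(100534 - 159636600) = 1/(-159536066) = -1/159536066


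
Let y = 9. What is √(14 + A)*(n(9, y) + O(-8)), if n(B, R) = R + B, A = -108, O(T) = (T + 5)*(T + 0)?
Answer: 42*I*√94 ≈ 407.21*I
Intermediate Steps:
O(T) = T*(5 + T) (O(T) = (5 + T)*T = T*(5 + T))
n(B, R) = B + R
√(14 + A)*(n(9, y) + O(-8)) = √(14 - 108)*((9 + 9) - 8*(5 - 8)) = √(-94)*(18 - 8*(-3)) = (I*√94)*(18 + 24) = (I*√94)*42 = 42*I*√94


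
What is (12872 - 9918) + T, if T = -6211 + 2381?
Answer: -876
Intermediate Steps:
T = -3830
(12872 - 9918) + T = (12872 - 9918) - 3830 = 2954 - 3830 = -876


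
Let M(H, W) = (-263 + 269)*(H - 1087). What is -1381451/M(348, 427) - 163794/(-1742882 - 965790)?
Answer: 935655976417/3002562912 ≈ 311.62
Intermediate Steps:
M(H, W) = -6522 + 6*H (M(H, W) = 6*(-1087 + H) = -6522 + 6*H)
-1381451/M(348, 427) - 163794/(-1742882 - 965790) = -1381451/(-6522 + 6*348) - 163794/(-1742882 - 965790) = -1381451/(-6522 + 2088) - 163794/(-2708672) = -1381451/(-4434) - 163794*(-1/2708672) = -1381451*(-1/4434) + 81897/1354336 = 1381451/4434 + 81897/1354336 = 935655976417/3002562912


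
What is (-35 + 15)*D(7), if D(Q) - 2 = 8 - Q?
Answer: -60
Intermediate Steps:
D(Q) = 10 - Q (D(Q) = 2 + (8 - Q) = 10 - Q)
(-35 + 15)*D(7) = (-35 + 15)*(10 - 1*7) = -20*(10 - 7) = -20*3 = -60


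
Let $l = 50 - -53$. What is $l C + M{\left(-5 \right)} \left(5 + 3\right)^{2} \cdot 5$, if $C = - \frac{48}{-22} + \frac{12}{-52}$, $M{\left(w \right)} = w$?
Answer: $- \frac{200063}{143} \approx -1399.0$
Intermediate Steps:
$l = 103$ ($l = 50 + 53 = 103$)
$C = \frac{279}{143}$ ($C = \left(-48\right) \left(- \frac{1}{22}\right) + 12 \left(- \frac{1}{52}\right) = \frac{24}{11} - \frac{3}{13} = \frac{279}{143} \approx 1.951$)
$l C + M{\left(-5 \right)} \left(5 + 3\right)^{2} \cdot 5 = 103 \cdot \frac{279}{143} + - 5 \left(5 + 3\right)^{2} \cdot 5 = \frac{28737}{143} + - 5 \cdot 8^{2} \cdot 5 = \frac{28737}{143} + \left(-5\right) 64 \cdot 5 = \frac{28737}{143} - 1600 = - \frac{200063}{143}$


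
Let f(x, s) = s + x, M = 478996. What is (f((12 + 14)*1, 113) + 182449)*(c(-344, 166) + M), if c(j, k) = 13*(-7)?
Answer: 87442306140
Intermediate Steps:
c(j, k) = -91
(f((12 + 14)*1, 113) + 182449)*(c(-344, 166) + M) = ((113 + (12 + 14)*1) + 182449)*(-91 + 478996) = ((113 + 26*1) + 182449)*478905 = ((113 + 26) + 182449)*478905 = (139 + 182449)*478905 = 182588*478905 = 87442306140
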